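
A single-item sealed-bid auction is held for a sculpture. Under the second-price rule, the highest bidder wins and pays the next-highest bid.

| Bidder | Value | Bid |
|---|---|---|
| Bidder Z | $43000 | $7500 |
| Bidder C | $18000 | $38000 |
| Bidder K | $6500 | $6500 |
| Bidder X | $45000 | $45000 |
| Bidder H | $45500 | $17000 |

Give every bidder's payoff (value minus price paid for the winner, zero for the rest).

Sorted high to low: Bidder X $45000; Bidder C $38000; Bidder H $17000; Bidder Z $7500; Bidder K $6500.
Bidder X has the top bid and wins; the price is the second-highest bid, $38000.
Bidder X's payoff = $45000 − $38000 = $7000. All other bidders lose, so their payoff is 0.

Bidder Z $0, Bidder C $0, Bidder K $0, Bidder X $7000, Bidder H $0.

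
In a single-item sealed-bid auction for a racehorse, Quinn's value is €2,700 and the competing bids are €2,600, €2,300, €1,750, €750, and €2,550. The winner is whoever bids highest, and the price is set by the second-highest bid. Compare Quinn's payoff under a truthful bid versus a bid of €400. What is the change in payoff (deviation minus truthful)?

The highest competing bid is €2,600.
Bidding truthfully at €2,700: Quinn has the top bid, wins, and pays the second-highest bid €2,600. Payoff = €2,700 − €2,600 = €100.
Bidding €400: the top bid is €2,600 (a rival), so Quinn loses. Payoff = €0.
Change = €0 − €100 = -€100.

Payoff change: -€100.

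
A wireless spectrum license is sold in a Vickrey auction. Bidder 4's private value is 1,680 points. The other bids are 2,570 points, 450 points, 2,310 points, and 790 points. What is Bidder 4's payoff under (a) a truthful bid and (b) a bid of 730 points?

(a) 0 points  (b) 0 points

The highest competing bid is 2,570 points.
Bidding truthfully at 1,680 points: the top bid is 2,570 points (a rival), so Bidder 4 loses. Payoff = 0 points.
Bidding 730 points: the top bid is 2,570 points (a rival), so Bidder 4 loses. Payoff = 0 points.
The bid only affects whether you win, not the price — here both bids land on the same side of the top rival bid, so the deviation is payoff-neutral.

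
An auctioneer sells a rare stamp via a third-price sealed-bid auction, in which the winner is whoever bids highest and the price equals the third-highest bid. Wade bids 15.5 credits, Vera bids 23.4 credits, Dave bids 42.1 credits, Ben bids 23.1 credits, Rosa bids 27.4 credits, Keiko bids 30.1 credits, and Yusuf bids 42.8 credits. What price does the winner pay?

Ranking the bids: Yusuf 42.8 credits, then Dave 42.1 credits, then Keiko 30.1 credits, then Rosa 27.4 credits, then Vera 23.4 credits, then Ben 23.1 credits, then Wade 15.5 credits.
Yusuf is the highest bidder, so Yusuf wins.
Under the third-price rule, the price is the third-highest bid: 30.1 credits.

The winner pays 30.1 credits.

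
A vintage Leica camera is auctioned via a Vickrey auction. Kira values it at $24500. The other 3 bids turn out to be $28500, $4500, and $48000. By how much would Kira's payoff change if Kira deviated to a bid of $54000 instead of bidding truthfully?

The highest competing bid is $48000.
Bidding truthfully at $24500: the top bid is $48000 (a rival), so Kira loses. Payoff = $0.
Bidding $54000: Kira has the top bid, wins, and pays the second-highest bid $48000. Payoff = $24500 − $48000 = -$23500.
Change = -$23500 − $0 = -$23500.

Payoff change: -$23500.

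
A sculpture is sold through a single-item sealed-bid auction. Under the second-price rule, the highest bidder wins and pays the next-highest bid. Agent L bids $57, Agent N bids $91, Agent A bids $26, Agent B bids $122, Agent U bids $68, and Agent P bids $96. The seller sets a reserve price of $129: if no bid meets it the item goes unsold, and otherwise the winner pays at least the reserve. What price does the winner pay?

unsold

Ordered from highest: Agent B $122, then Agent P $96, then Agent N $91, then Agent U $68, then Agent L $57, then Agent A $26.
The top bid $122 is below the reserve $129, so the item goes unsold and nothing is paid.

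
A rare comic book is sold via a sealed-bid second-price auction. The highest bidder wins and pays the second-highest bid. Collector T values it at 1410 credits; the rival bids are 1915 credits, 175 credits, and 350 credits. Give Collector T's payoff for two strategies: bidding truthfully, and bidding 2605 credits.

The highest competing bid is 1915 credits.
Bidding truthfully at 1410 credits: the top bid is 1915 credits (a rival), so Collector T loses. Payoff = 0 credits.
Bidding 2605 credits: Collector T has the top bid, wins, and pays the second-highest bid 1915 credits. Payoff = 1410 credits − 1915 credits = -505 credits.

Truthful: 0 credits; alternative: -505 credits.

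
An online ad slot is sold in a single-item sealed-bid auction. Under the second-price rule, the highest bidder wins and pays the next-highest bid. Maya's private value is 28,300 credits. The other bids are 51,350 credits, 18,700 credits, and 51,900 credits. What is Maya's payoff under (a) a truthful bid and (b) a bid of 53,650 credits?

(a) 0 credits  (b) -23,600 credits

The highest competing bid is 51,900 credits.
Bidding truthfully at 28,300 credits: the top bid is 51,900 credits (a rival), so Maya loses. Payoff = 0 credits.
Bidding 53,650 credits: Maya has the top bid, wins, and pays the second-highest bid 51,900 credits. Payoff = 28,300 credits − 51,900 credits = -23,600 credits.
Deviating from a truthful bid can only lose payoff in a second-price auction — never gain.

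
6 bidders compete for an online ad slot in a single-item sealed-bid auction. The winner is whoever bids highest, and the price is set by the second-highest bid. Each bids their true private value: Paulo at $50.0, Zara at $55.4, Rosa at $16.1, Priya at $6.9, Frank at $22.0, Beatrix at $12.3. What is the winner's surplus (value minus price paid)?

Ordered from highest: Zara $55.4 > Paulo $50.0 > Frank $22.0 > Rosa $16.1 > Beatrix $12.3 > Priya $6.9.
Zara wins with the top bid and pays the second-highest, $50.0.
Surplus = $55.4 − $50.0 = $5.4.

Surplus = $5.4.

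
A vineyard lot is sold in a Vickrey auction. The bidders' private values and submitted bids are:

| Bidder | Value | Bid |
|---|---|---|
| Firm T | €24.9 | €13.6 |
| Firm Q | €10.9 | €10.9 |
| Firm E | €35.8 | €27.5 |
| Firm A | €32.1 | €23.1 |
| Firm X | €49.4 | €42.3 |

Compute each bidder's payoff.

Bids in descending order: Firm X €42.3; Firm E €27.5; Firm A €23.1; Firm T €13.6; Firm Q €10.9.
Firm X has the top bid and wins; the price is the second-highest bid, €27.5.
Firm X's payoff = €49.4 − €27.5 = €21.9. All other bidders lose, so their payoff is 0.

Payoffs: Firm T €0.0, Firm Q €0.0, Firm E €0.0, Firm A €0.0, Firm X €21.9.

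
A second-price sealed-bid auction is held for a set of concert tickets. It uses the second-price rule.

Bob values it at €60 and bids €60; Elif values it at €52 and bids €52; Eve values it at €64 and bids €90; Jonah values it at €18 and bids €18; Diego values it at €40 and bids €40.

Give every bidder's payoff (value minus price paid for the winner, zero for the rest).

Sorted high to low: Eve €90, then Bob €60, then Elif €52, then Diego €40, then Jonah €18.
Eve has the top bid and wins; the price is the second-highest bid, €60.
Eve's payoff = €64 − €60 = €4. All other bidders lose, so their payoff is 0.

Payoffs: Bob €0, Elif €0, Eve €4, Jonah €0, Diego €0.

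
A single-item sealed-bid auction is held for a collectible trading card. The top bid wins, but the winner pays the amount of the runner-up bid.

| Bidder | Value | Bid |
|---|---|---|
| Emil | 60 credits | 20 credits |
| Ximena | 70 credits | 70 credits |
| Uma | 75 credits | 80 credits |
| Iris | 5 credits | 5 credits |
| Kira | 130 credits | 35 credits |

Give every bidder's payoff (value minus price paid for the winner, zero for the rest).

Emil 0 credits, Ximena 0 credits, Uma 5 credits, Iris 0 credits, Kira 0 credits.

Bids in descending order: Uma 80 credits; Ximena 70 credits; Kira 35 credits; Emil 20 credits; Iris 5 credits.
Uma has the top bid and wins; the price is the second-highest bid, 70 credits.
Uma's payoff = 75 credits − 70 credits = 5 credits. All other bidders lose, so their payoff is 0.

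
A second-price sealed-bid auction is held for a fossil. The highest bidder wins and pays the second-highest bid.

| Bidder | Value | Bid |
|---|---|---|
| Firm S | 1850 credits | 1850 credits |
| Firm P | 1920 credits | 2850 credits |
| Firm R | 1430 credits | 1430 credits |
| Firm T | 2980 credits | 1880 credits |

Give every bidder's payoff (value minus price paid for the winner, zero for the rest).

Ordered from highest: Firm P 2850 credits; Firm T 1880 credits; Firm S 1850 credits; Firm R 1430 credits.
Firm P has the top bid and wins; the price is the second-highest bid, 1880 credits.
Firm P's payoff = 1920 credits − 1880 credits = 40 credits. All other bidders lose, so their payoff is 0.

Firm S 0 credits, Firm P 40 credits, Firm R 0 credits, Firm T 0 credits.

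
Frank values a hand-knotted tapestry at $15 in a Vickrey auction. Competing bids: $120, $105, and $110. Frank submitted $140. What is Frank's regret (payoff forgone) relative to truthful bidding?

$105

The highest competing bid is $120.
Bidding truthfully at $15: the top bid is $120 (a rival), so Frank loses. Payoff = $0.
Bidding $140: Frank has the top bid, wins, and pays the second-highest bid $120. Payoff = $15 − $120 = -$105.
Regret = truthful payoff − actual payoff = $0 − -$105 = $105.
Deviating from a truthful bid can only lose payoff in a second-price auction — never gain.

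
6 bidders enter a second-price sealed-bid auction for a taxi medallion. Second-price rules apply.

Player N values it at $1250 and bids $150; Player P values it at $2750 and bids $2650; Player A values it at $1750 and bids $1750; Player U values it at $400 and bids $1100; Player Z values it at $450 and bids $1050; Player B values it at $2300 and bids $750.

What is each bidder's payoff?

Ordered from highest: Player P $2650 > Player A $1750 > Player U $1100 > Player Z $1050 > Player B $750 > Player N $150.
Player P has the top bid and wins; the price is the second-highest bid, $1750.
Player P's payoff = $2750 − $1750 = $1000. All other bidders lose, so their payoff is 0.

Player N $0, Player P $1000, Player A $0, Player U $0, Player Z $0, Player B $0.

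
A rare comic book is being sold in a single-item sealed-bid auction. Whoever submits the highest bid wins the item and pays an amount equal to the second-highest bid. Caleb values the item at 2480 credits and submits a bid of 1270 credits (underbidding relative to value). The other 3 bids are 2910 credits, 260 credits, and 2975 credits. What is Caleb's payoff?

Caleb's payoff: 0 credits.

Highest competing bid: 2975 credits.
Caleb's bid 1270 credits is not the highest, so Caleb loses, pays nothing, and earns zero payoff.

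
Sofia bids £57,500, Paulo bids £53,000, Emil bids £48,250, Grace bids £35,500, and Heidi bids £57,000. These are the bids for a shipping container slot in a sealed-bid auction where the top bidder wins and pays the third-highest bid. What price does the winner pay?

Bids in descending order: Sofia £57,500, then Heidi £57,000, then Paulo £53,000, then Emil £48,250, then Grace £35,500.
Sofia is the highest bidder, so Sofia wins.
Under the third-price rule, the price is the third-highest bid: £53,000.

Price paid: £53,000.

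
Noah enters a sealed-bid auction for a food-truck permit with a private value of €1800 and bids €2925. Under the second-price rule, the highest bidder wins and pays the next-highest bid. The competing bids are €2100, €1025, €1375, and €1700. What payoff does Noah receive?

Highest competing bid: €2100.
Noah's bid €2925 is the highest overall, so Noah wins and pays the second-highest bid, €2100.
Payoff = value − price = €1800 − €2100 = -€300.

-€300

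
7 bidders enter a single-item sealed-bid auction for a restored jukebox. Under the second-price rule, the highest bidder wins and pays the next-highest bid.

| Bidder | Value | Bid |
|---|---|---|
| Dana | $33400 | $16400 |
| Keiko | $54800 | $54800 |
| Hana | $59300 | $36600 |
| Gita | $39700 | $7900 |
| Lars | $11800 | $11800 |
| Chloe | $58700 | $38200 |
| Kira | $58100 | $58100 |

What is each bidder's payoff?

Ranking the bids: Kira $58100, then Keiko $54800, then Chloe $38200, then Hana $36600, then Dana $16400, then Lars $11800, then Gita $7900.
Kira has the top bid and wins; the price is the second-highest bid, $54800.
Kira's payoff = $58100 − $54800 = $3300. All other bidders lose, so their payoff is 0.

Payoffs: Dana $0, Keiko $0, Hana $0, Gita $0, Lars $0, Chloe $0, Kira $3300.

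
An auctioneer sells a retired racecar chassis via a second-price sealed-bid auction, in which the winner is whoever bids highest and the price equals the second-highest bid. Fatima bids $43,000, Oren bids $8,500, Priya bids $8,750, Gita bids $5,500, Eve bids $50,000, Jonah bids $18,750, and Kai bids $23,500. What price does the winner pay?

Sorted high to low: Eve $50,000; Fatima $43,000; Kai $23,500; Jonah $18,750; Priya $8,750; Oren $8,500; Gita $5,500.
Eve is the highest bidder, so Eve wins.
Under the second-price rule, the price is the second-highest bid: $43,000.

The winner pays $43,000.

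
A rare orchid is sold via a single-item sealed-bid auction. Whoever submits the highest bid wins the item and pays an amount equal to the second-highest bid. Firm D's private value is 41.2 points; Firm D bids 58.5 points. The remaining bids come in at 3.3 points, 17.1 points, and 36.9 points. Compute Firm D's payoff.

Firm D's payoff: 4.3 points.

Highest competing bid: 36.9 points.
Firm D's bid 58.5 points is the highest overall, so Firm D wins and pays the second-highest bid, 36.9 points.
Payoff = value − price = 41.2 points − 36.9 points = 4.3 points.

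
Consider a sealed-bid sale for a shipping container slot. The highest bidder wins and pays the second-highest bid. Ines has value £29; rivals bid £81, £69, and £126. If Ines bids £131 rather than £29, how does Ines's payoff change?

Payoff change: -£97.

The highest competing bid is £126.
Bidding truthfully at £29: the top bid is £126 (a rival), so Ines loses. Payoff = £0.
Bidding £131: Ines has the top bid, wins, and pays the second-highest bid £126. Payoff = £29 − £126 = -£97.
Change = -£97 − £0 = -£97.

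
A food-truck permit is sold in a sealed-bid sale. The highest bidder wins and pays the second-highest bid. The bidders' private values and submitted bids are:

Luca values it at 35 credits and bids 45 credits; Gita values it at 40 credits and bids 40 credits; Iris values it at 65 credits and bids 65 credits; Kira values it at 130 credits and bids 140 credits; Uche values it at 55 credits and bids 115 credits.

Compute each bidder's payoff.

Payoffs: Luca 0 credits, Gita 0 credits, Iris 0 credits, Kira 15 credits, Uche 0 credits.

Ordered from highest: Kira 140 credits > Uche 115 credits > Iris 65 credits > Luca 45 credits > Gita 40 credits.
Kira has the top bid and wins; the price is the second-highest bid, 115 credits.
Kira's payoff = 130 credits − 115 credits = 15 credits. All other bidders lose, so their payoff is 0.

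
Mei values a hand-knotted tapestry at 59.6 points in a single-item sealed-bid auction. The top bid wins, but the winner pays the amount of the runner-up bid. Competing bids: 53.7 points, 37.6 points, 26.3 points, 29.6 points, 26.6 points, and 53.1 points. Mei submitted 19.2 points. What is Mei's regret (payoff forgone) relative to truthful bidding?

Payoff forgone: 5.9 points.

The highest competing bid is 53.7 points.
Bidding truthfully at 59.6 points: Mei has the top bid, wins, and pays the second-highest bid 53.7 points. Payoff = 59.6 points − 53.7 points = 5.9 points.
Bidding 19.2 points: the top bid is 53.7 points (a rival), so Mei loses. Payoff = 0.0 points.
Regret = truthful payoff − actual payoff = 5.9 points − 0.0 points = 5.9 points.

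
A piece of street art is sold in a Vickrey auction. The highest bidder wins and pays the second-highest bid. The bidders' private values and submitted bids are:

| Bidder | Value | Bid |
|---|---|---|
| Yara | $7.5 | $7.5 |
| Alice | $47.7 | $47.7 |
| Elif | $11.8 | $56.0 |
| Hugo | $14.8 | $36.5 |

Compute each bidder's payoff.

Ordered from highest: Elif $56.0 > Alice $47.7 > Hugo $36.5 > Yara $7.5.
Elif has the top bid and wins; the price is the second-highest bid, $47.7.
Elif's payoff = $11.8 − $47.7 = -$35.9. All other bidders lose, so their payoff is 0.

Payoffs: Yara $0.0, Alice $0.0, Elif -$35.9, Hugo $0.0.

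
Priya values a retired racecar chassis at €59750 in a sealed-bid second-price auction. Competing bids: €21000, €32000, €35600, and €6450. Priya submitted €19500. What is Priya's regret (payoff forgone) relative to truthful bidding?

Regret: €24150.

The highest competing bid is €35600.
Bidding truthfully at €59750: Priya has the top bid, wins, and pays the second-highest bid €35600. Payoff = €59750 − €35600 = €24150.
Bidding €19500: the top bid is €35600 (a rival), so Priya loses. Payoff = €0.
Regret = truthful payoff − actual payoff = €24150 − €0 = €24150.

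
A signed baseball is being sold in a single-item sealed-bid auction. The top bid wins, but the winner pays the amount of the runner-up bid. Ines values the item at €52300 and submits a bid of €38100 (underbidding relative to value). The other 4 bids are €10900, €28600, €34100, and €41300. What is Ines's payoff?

Payoff = €0.

Highest competing bid: €41300.
Ines's bid €38100 is not the highest, so Ines loses, pays nothing, and earns zero payoff.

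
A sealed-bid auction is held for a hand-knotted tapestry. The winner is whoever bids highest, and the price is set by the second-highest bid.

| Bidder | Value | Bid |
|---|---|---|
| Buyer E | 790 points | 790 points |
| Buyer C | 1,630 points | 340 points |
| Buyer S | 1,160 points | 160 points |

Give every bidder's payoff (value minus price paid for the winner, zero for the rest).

Sorted high to low: Buyer E 790 points > Buyer C 340 points > Buyer S 160 points.
Buyer E has the top bid and wins; the price is the second-highest bid, 340 points.
Buyer E's payoff = 790 points − 340 points = 450 points. All other bidders lose, so their payoff is 0.

Payoffs: Buyer E 450 points, Buyer C 0 points, Buyer S 0 points.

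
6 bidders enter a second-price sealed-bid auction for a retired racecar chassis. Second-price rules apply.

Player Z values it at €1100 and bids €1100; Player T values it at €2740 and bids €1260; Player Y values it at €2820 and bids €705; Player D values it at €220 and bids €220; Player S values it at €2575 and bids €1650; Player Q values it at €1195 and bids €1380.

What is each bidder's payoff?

Bids in descending order: Player S €1650 > Player Q €1380 > Player T €1260 > Player Z €1100 > Player Y €705 > Player D €220.
Player S has the top bid and wins; the price is the second-highest bid, €1380.
Player S's payoff = €2575 − €1380 = €1195. All other bidders lose, so their payoff is 0.

Player Z €0, Player T €0, Player Y €0, Player D €0, Player S €1195, Player Q €0.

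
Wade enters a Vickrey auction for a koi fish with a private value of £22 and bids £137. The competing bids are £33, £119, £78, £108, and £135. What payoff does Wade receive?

Highest competing bid: £135.
Wade's bid £137 is the highest overall, so Wade wins and pays the second-highest bid, £135.
Payoff = value − price = £22 − £135 = -£113.

Wade's payoff: -£113.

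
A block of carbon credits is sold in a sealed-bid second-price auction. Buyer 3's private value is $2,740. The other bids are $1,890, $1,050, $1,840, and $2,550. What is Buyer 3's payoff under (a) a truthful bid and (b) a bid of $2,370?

The highest competing bid is $2,550.
Bidding truthfully at $2,740: Buyer 3 has the top bid, wins, and pays the second-highest bid $2,550. Payoff = $2,740 − $2,550 = $190.
Bidding $2,370: the top bid is $2,550 (a rival), so Buyer 3 loses. Payoff = $0.

Truthful: $190; alternative: $0.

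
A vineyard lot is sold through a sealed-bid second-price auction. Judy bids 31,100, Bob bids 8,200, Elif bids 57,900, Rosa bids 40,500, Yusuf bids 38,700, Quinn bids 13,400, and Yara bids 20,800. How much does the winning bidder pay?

Ordered from highest: Elif 57,900, then Rosa 40,500, then Yusuf 38,700, then Judy 31,100, then Yara 20,800, then Quinn 13,400, then Bob 8,200.
Elif has the highest bid, so Elif wins.
The second-highest bid is 40,500, so that is what Elif pays.

Price paid: 40,500.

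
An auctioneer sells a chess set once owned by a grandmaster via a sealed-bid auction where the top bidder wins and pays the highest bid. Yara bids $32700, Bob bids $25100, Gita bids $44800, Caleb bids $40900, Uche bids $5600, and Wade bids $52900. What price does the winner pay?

Ordered from highest: Wade $52900 > Gita $44800 > Caleb $40900 > Yara $32700 > Bob $25100 > Uche $5600.
Wade is the highest bidder, so Wade wins.
Under the first-price rule, the price is the highest bid: $52900.

The winner pays $52900.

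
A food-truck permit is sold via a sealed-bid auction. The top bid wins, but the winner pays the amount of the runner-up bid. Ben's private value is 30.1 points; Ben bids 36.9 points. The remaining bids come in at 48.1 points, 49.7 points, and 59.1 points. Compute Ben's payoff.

Highest competing bid: 59.1 points.
Ben's bid 36.9 points is not the highest, so Ben loses, pays nothing, and earns zero payoff.

Ben's payoff: 0.0 points.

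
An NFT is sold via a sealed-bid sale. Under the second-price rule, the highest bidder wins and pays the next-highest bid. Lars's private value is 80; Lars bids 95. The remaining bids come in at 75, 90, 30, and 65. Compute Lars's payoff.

Highest competing bid: 90.
Lars's bid 95 is the highest overall, so Lars wins and pays the second-highest bid, 90.
Payoff = value − price = 80 − 90 = -10.
Overbidding won the item at a price above value — truthful bidding would have avoided this loss.

Payoff = -10.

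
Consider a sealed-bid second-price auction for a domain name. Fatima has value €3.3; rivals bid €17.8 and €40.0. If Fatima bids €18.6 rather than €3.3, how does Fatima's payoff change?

The highest competing bid is €40.0.
Bidding truthfully at €3.3: the top bid is €40.0 (a rival), so Fatima loses. Payoff = €0.0.
Bidding €18.6: the top bid is €40.0 (a rival), so Fatima loses. Payoff = €0.0.
Change = €0.0 − €0.0 = €0.0.
The bid only affects whether you win, not the price — here both bids land on the same side of the top rival bid, so the deviation is payoff-neutral.

Payoff change: €0.0.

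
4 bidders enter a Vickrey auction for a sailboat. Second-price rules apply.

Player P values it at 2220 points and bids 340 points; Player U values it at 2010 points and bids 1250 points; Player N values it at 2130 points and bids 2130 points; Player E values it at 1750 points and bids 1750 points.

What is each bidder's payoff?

Payoffs: Player P 0 points, Player U 0 points, Player N 380 points, Player E 0 points.

Bids in descending order: Player N 2130 points, then Player E 1750 points, then Player U 1250 points, then Player P 340 points.
Player N has the top bid and wins; the price is the second-highest bid, 1750 points.
Player N's payoff = 2130 points − 1750 points = 380 points. All other bidders lose, so their payoff is 0.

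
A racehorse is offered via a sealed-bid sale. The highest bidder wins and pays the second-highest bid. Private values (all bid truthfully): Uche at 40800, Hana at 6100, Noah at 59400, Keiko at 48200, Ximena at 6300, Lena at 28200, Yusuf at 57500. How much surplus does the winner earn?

Surplus = 1900.

Sorted high to low: Noah 59400 > Yusuf 57500 > Keiko 48200 > Uche 40800 > Lena 28200 > Ximena 6300 > Hana 6100.
Noah wins with the top bid and pays the second-highest, 57500.
Surplus = 59400 − 57500 = 1900.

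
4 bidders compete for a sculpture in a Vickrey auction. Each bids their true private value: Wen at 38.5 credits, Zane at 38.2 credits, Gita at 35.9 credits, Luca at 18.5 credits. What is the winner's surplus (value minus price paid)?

Surplus = 0.3 credits.

Ranking the bids: Wen 38.5 credits, then Zane 38.2 credits, then Gita 35.9 credits, then Luca 18.5 credits.
Wen wins with the top bid and pays the second-highest, 38.2 credits.
Surplus = 38.5 credits − 38.2 credits = 0.3 credits.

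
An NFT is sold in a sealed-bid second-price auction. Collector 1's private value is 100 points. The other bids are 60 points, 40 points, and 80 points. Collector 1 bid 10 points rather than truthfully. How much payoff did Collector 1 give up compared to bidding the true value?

The highest competing bid is 80 points.
Bidding truthfully at 100 points: Collector 1 has the top bid, wins, and pays the second-highest bid 80 points. Payoff = 100 points − 80 points = 20 points.
Bidding 10 points: the top bid is 80 points (a rival), so Collector 1 loses. Payoff = 0 points.
Regret = truthful payoff − actual payoff = 20 points − 0 points = 20 points.
This is the dominant-strategy logic: truthful bidding weakly beats any alternative.

20 points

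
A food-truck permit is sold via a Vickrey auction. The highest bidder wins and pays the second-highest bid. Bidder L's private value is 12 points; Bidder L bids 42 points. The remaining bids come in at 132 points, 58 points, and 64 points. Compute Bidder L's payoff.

Highest competing bid: 132 points.
Bidder L's bid 42 points is not the highest, so Bidder L loses, pays nothing, and earns zero payoff.

0 points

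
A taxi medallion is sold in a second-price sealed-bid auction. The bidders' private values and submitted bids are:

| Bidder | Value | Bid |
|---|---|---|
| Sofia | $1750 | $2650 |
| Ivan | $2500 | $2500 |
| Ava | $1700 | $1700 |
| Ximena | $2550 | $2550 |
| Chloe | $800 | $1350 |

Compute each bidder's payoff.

Sofia -$800, Ivan $0, Ava $0, Ximena $0, Chloe $0.

Ranking the bids: Sofia $2650 > Ximena $2550 > Ivan $2500 > Ava $1700 > Chloe $1350.
Sofia has the top bid and wins; the price is the second-highest bid, $2550.
Sofia's payoff = $1750 − $2550 = -$800. All other bidders lose, so their payoff is 0.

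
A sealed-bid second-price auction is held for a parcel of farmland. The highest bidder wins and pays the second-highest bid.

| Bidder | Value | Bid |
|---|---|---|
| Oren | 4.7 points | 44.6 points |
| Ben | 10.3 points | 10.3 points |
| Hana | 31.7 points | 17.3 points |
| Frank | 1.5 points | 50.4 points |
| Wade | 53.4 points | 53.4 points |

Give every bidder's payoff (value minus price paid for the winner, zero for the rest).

Ordered from highest: Wade 53.4 points, then Frank 50.4 points, then Oren 44.6 points, then Hana 17.3 points, then Ben 10.3 points.
Wade has the top bid and wins; the price is the second-highest bid, 50.4 points.
Wade's payoff = 53.4 points − 50.4 points = 3.0 points. All other bidders lose, so their payoff is 0.

Oren 0.0 points, Ben 0.0 points, Hana 0.0 points, Frank 0.0 points, Wade 3.0 points.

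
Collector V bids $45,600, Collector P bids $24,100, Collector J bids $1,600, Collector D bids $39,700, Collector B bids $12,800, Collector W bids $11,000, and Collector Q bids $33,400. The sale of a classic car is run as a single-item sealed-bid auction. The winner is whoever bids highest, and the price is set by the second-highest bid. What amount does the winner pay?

Ordered from highest: Collector V $45,600, then Collector D $39,700, then Collector Q $33,400, then Collector P $24,100, then Collector B $12,800, then Collector W $11,000, then Collector J $1,600.
Collector V has the highest bid, so Collector V wins.
The second-highest bid is $39,700, so that is what Collector V pays.

Price paid: $39,700.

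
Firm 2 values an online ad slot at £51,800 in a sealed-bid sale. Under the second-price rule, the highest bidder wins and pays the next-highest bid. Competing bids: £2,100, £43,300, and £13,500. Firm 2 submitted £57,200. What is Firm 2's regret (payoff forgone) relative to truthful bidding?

The highest competing bid is £43,300.
Bidding truthfully at £51,800: Firm 2 has the top bid, wins, and pays the second-highest bid £43,300. Payoff = £51,800 − £43,300 = £8,500.
Bidding £57,200: Firm 2 has the top bid, wins, and pays the second-highest bid £43,300. Payoff = £51,800 − £43,300 = £8,500.
Regret = truthful payoff − actual payoff = £8,500 − £8,500 = £0.

£0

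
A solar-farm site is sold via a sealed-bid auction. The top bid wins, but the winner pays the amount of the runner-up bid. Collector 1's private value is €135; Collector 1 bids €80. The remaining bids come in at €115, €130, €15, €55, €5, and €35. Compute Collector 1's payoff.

Highest competing bid: €130.
Collector 1's bid €80 is not the highest, so Collector 1 loses, pays nothing, and earns zero payoff.

€0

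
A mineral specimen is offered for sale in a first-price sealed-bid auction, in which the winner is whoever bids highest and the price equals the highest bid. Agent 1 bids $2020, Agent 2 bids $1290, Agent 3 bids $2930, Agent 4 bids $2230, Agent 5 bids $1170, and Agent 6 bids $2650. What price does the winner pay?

The winner pays $2930.

Ordered from highest: Agent 3 $2930; Agent 6 $2650; Agent 4 $2230; Agent 1 $2020; Agent 2 $1290; Agent 5 $1170.
Agent 3 is the highest bidder, so Agent 3 wins.
Under the first-price rule, the price is the highest bid: $2930.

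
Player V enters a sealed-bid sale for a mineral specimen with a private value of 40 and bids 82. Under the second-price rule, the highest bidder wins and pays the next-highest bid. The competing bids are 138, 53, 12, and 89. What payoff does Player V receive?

0

Highest competing bid: 138.
Player V's bid 82 is not the highest, so Player V loses, pays nothing, and earns zero payoff.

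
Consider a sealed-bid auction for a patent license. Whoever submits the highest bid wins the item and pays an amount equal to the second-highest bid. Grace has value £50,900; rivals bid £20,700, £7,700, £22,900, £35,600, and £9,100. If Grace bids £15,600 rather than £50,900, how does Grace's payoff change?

The highest competing bid is £35,600.
Bidding truthfully at £50,900: Grace has the top bid, wins, and pays the second-highest bid £35,600. Payoff = £50,900 − £35,600 = £15,300.
Bidding £15,600: the top bid is £35,600 (a rival), so Grace loses. Payoff = £0.
Change = £0 − £15,300 = -£15,300.
This is the dominant-strategy logic: truthful bidding weakly beats any alternative.

Change in payoff: -£15,300.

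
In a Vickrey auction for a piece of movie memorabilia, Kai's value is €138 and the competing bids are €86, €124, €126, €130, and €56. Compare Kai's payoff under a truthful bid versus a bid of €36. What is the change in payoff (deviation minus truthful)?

The highest competing bid is €130.
Bidding truthfully at €138: Kai has the top bid, wins, and pays the second-highest bid €130. Payoff = €138 − €130 = €8.
Bidding €36: the top bid is €130 (a rival), so Kai loses. Payoff = €0.
Change = €0 − €8 = -€8.
This is the dominant-strategy logic: truthful bidding weakly beats any alternative.

Change in payoff: -€8.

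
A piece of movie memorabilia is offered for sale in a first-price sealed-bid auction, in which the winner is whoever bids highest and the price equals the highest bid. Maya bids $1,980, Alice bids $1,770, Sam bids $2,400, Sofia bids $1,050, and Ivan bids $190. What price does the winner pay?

The winner pays $2,400.

Bids in descending order: Sam $2,400, then Maya $1,980, then Alice $1,770, then Sofia $1,050, then Ivan $190.
Sam is the highest bidder, so Sam wins.
Under the first-price rule, the price is the highest bid: $2,400.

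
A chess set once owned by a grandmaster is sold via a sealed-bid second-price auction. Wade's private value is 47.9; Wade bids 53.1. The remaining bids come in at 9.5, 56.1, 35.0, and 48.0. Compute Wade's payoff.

0.0

Highest competing bid: 56.1.
Wade's bid 53.1 is not the highest, so Wade loses, pays nothing, and earns zero payoff.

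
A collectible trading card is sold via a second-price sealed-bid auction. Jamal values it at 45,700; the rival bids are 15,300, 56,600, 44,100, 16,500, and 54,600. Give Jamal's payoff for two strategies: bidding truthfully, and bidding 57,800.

Truthful: 0; alternative: -10,900.

The highest competing bid is 56,600.
Bidding truthfully at 45,700: the top bid is 56,600 (a rival), so Jamal loses. Payoff = 0.
Bidding 57,800: Jamal has the top bid, wins, and pays the second-highest bid 56,600. Payoff = 45,700 − 56,600 = -10,900.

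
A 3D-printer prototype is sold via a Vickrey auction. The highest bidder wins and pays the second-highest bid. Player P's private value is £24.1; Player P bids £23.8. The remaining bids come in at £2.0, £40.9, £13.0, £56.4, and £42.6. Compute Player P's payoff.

Payoff = £0.0.

Highest competing bid: £56.4.
Player P's bid £23.8 is not the highest, so Player P loses, pays nothing, and earns zero payoff.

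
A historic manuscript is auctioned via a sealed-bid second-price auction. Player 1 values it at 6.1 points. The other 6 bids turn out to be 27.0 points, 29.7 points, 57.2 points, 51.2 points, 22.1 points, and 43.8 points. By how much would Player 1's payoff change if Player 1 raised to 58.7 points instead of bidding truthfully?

Change in payoff: -51.1 points.

The highest competing bid is 57.2 points.
Bidding truthfully at 6.1 points: the top bid is 57.2 points (a rival), so Player 1 loses. Payoff = 0.0 points.
Bidding 58.7 points: Player 1 has the top bid, wins, and pays the second-highest bid 57.2 points. Payoff = 6.1 points − 57.2 points = -51.1 points.
Change = -51.1 points − 0.0 points = -51.1 points.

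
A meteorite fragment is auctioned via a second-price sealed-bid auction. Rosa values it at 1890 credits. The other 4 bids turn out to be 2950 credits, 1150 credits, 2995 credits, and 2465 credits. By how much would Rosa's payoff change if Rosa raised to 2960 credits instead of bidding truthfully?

Payoff change: 0 credits.

The highest competing bid is 2995 credits.
Bidding truthfully at 1890 credits: the top bid is 2995 credits (a rival), so Rosa loses. Payoff = 0 credits.
Bidding 2960 credits: the top bid is 2995 credits (a rival), so Rosa loses. Payoff = 0 credits.
Change = 0 credits − 0 credits = 0 credits.
The bid only affects whether you win, not the price — here both bids land on the same side of the top rival bid, so the deviation is payoff-neutral.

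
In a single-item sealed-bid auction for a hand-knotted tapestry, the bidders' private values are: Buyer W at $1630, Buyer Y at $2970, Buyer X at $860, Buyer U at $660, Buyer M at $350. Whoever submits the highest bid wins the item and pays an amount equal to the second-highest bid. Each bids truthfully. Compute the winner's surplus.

Bids in descending order: Buyer Y $2970; Buyer W $1630; Buyer X $860; Buyer U $660; Buyer M $350.
Buyer Y wins with the top bid and pays the second-highest, $1630.
Surplus = $2970 − $1630 = $1340.

Surplus = $1340.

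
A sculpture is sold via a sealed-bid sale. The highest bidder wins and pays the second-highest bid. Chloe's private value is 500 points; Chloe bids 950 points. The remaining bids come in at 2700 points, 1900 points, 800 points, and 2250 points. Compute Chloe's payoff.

Payoff = 0 points.

Highest competing bid: 2700 points.
Chloe's bid 950 points is not the highest, so Chloe loses, pays nothing, and earns zero payoff.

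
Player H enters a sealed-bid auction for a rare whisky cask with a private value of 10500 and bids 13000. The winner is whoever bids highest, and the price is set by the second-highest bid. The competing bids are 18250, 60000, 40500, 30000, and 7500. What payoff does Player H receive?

Highest competing bid: 60000.
Player H's bid 13000 is not the highest, so Player H loses, pays nothing, and earns zero payoff.

Payoff = 0.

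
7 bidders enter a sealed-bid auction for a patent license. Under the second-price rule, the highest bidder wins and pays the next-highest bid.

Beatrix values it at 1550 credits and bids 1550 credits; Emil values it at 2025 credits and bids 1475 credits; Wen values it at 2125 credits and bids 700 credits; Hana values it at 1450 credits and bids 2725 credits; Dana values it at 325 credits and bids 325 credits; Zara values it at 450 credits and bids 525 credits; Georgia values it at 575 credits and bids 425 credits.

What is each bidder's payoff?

Beatrix 0 credits, Emil 0 credits, Wen 0 credits, Hana -100 credits, Dana 0 credits, Zara 0 credits, Georgia 0 credits.

Ranking the bids: Hana 2725 credits > Beatrix 1550 credits > Emil 1475 credits > Wen 700 credits > Zara 525 credits > Georgia 425 credits > Dana 325 credits.
Hana has the top bid and wins; the price is the second-highest bid, 1550 credits.
Hana's payoff = 1450 credits − 1550 credits = -100 credits. All other bidders lose, so their payoff is 0.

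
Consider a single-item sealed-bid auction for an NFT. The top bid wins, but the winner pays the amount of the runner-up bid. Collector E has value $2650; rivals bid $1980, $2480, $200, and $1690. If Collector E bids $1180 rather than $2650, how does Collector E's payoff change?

-$170

The highest competing bid is $2480.
Bidding truthfully at $2650: Collector E has the top bid, wins, and pays the second-highest bid $2480. Payoff = $2650 − $2480 = $170.
Bidding $1180: the top bid is $2480 (a rival), so Collector E loses. Payoff = $0.
Change = $0 − $170 = -$170.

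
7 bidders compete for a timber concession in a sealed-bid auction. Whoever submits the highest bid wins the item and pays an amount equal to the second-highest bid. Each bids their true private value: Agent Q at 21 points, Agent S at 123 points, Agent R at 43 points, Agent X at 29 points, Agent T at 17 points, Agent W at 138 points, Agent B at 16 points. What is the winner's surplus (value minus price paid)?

15 points

Sorted high to low: Agent W 138 points; Agent S 123 points; Agent R 43 points; Agent X 29 points; Agent Q 21 points; Agent T 17 points; Agent B 16 points.
Agent W wins with the top bid and pays the second-highest, 123 points.
Surplus = 138 points − 123 points = 15 points.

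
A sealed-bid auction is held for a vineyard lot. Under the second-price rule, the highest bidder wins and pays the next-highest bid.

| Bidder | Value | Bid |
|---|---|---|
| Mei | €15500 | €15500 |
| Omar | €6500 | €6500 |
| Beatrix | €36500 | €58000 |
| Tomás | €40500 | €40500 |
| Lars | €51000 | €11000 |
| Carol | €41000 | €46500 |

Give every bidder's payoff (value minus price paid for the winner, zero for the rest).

Payoffs: Mei €0, Omar €0, Beatrix -€10000, Tomás €0, Lars €0, Carol €0.

Ranking the bids: Beatrix €58000 > Carol €46500 > Tomás €40500 > Mei €15500 > Lars €11000 > Omar €6500.
Beatrix has the top bid and wins; the price is the second-highest bid, €46500.
Beatrix's payoff = €36500 − €46500 = -€10000. All other bidders lose, so their payoff is 0.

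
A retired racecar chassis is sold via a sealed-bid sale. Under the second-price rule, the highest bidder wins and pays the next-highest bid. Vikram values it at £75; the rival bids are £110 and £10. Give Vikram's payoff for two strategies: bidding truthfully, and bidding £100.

The highest competing bid is £110.
Bidding truthfully at £75: the top bid is £110 (a rival), so Vikram loses. Payoff = £0.
Bidding £100: the top bid is £110 (a rival), so Vikram loses. Payoff = £0.
The bid only affects whether you win, not the price — here both bids land on the same side of the top rival bid, so the deviation is payoff-neutral.

(a) £0  (b) £0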